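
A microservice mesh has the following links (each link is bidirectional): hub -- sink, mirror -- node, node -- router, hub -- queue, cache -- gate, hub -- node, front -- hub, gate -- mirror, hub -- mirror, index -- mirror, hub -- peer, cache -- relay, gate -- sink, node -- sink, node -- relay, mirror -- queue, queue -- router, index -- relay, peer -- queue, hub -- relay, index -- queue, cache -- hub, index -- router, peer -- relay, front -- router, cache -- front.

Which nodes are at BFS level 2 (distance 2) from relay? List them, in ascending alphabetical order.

Level 0: relay
Level 1: cache, hub, index, node, peer
Level 2: front, gate, mirror, queue, router, sink

front, gate, mirror, queue, router, sink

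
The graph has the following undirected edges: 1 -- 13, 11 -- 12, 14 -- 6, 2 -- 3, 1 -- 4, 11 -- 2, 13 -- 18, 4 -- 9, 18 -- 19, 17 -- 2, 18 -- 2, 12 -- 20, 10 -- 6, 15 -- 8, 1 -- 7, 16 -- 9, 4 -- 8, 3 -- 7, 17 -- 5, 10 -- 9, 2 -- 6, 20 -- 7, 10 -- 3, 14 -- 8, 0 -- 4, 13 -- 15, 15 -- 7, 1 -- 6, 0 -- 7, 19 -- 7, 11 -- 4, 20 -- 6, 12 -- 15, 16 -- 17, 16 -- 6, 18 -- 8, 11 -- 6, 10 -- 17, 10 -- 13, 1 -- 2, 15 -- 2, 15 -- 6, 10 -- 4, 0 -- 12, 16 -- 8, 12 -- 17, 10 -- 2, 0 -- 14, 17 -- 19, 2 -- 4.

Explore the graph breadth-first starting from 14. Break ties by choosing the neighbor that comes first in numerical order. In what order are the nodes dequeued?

14, 0, 6, 8, 4, 7, 12, 1, 2, 10, 11, 15, 16, 20, 18, 9, 3, 19, 17, 13, 5

Visit 14; enqueue 0, 6, 8 → queue [0, 6, 8]
Visit 0; enqueue 4, 7, 12 → queue [6, 8, 4, 7, 12]
Visit 6; enqueue 1, 2, 10, 11, 15, 16, 20 → queue [8, 4, 7, 12, 1, 2, 10, 11, 15, 16, 20]
Visit 8; enqueue 18 → queue [4, 7, 12, 1, 2, 10, 11, 15, 16, 20, 18]
Visit 4; enqueue 9 → queue [7, 12, 1, 2, 10, 11, 15, 16, 20, 18, 9]
Visit 7; enqueue 3, 19 → queue [12, 1, 2, 10, 11, 15, 16, 20, 18, 9, 3, 19]
Visit 12; enqueue 17 → queue [1, 2, 10, 11, 15, 16, 20, 18, 9, 3, 19, 17]
Visit 1; enqueue 13 → queue [2, 10, 11, 15, 16, 20, 18, 9, 3, 19, 17, 13]
Visit 2 → queue [10, 11, 15, 16, 20, 18, 9, 3, 19, 17, 13]
Visit 10 → queue [11, 15, 16, 20, 18, 9, 3, 19, 17, 13]
Visit 11 → queue [15, 16, 20, 18, 9, 3, 19, 17, 13]
Visit 15 → queue [16, 20, 18, 9, 3, 19, 17, 13]
Visit 16 → queue [20, 18, 9, 3, 19, 17, 13]
Visit 20 → queue [18, 9, 3, 19, 17, 13]
Visit 18 → queue [9, 3, 19, 17, 13]
Visit 9 → queue [3, 19, 17, 13]
Visit 3 → queue [19, 17, 13]
Visit 19 → queue [17, 13]
Visit 17; enqueue 5 → queue [13, 5]
Visit 13 → queue [5]
Visit 5 → queue []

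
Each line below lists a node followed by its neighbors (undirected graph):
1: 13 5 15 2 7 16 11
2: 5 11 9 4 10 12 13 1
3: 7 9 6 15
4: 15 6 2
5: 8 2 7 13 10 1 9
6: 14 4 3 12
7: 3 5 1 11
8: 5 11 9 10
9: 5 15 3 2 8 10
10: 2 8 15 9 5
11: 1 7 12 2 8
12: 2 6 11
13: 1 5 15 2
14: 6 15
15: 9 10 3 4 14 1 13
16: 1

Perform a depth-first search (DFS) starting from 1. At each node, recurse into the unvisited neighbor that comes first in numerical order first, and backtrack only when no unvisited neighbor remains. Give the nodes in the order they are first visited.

1 → 2 → 4 → 6 → 3 → 7 → 5 → 8 → 9 → 10 → 15 → 13 → 14 → 11 → 12 → 16

Visit 1
1 → 2
2 → 4
4 → 6
6 → 3
3 → 7
7 → 5
5 → 8
8 → 9
9 → 10
10 → 15
15 → 13
15 → 14
8 → 11
11 → 12
1 → 16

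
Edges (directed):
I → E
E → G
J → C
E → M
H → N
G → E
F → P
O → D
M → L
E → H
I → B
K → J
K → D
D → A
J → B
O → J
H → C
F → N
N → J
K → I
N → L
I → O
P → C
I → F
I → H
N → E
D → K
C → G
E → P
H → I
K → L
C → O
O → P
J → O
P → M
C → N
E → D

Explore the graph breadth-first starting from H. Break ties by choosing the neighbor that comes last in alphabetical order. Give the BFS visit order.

Visit H; enqueue N, I, C → queue [N, I, C]
Visit N; enqueue L, J, E → queue [I, C, L, J, E]
Visit I; enqueue O, F, B → queue [C, L, J, E, O, F, B]
Visit C; enqueue G → queue [L, J, E, O, F, B, G]
Visit L → queue [J, E, O, F, B, G]
Visit J → queue [E, O, F, B, G]
Visit E; enqueue P, M, D → queue [O, F, B, G, P, M, D]
Visit O → queue [F, B, G, P, M, D]
Visit F → queue [B, G, P, M, D]
Visit B → queue [G, P, M, D]
Visit G → queue [P, M, D]
Visit P → queue [M, D]
Visit M → queue [D]
Visit D; enqueue K, A → queue [K, A]
Visit K → queue [A]
Visit A → queue []

H N I C L J E O F B G P M D K A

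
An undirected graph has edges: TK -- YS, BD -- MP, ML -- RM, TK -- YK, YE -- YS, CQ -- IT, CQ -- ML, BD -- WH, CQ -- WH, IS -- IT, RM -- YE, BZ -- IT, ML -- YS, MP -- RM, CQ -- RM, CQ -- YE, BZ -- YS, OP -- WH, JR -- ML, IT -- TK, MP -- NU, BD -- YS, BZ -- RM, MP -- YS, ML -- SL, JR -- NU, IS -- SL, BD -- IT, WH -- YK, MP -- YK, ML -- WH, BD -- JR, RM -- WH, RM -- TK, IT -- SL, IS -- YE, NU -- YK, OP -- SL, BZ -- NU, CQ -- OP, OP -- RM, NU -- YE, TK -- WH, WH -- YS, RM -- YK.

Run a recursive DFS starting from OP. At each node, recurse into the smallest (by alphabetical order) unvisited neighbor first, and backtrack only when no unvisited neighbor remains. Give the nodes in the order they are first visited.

OP → CQ → IT → BD → JR → ML → RM → BZ → NU → MP → YK → TK → WH → YS → YE → IS → SL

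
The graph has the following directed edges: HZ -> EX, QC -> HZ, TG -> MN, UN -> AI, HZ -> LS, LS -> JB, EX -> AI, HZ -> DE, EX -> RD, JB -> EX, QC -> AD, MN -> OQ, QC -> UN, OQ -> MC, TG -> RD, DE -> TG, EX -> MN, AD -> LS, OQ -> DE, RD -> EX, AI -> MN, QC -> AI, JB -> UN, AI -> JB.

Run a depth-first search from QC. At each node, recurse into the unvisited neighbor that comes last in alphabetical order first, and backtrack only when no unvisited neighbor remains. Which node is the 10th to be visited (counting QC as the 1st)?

Visit QC
QC → UN
UN → AI
AI → MN
MN → OQ
OQ → MC
OQ → DE
DE → TG
TG → RD
RD → EX
AI → JB
QC → HZ
HZ → LS
QC → AD

Visit order: QC, UN, AI, MN, OQ, MC, DE, TG, RD, EX, JB, HZ, LS, AD

EX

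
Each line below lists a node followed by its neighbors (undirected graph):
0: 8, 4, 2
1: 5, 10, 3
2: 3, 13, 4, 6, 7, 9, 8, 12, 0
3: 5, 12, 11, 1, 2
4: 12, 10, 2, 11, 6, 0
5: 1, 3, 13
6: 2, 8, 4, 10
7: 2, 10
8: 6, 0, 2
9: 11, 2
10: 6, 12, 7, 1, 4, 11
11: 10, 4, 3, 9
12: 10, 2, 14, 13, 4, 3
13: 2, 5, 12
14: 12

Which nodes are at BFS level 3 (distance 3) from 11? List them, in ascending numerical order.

Level 0: 11
Level 1: 3, 4, 9, 10
Level 2: 0, 1, 2, 5, 6, 7, 12
Level 3: 8, 13, 14

8, 13, 14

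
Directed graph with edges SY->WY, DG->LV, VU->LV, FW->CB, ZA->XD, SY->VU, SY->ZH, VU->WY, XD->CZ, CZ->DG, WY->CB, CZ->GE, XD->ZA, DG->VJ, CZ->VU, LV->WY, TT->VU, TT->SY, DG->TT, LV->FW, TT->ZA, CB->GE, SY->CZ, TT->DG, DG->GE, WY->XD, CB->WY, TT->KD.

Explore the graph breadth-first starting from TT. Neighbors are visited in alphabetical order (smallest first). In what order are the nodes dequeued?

TT DG KD SY VU ZA GE LV VJ CZ WY ZH XD FW CB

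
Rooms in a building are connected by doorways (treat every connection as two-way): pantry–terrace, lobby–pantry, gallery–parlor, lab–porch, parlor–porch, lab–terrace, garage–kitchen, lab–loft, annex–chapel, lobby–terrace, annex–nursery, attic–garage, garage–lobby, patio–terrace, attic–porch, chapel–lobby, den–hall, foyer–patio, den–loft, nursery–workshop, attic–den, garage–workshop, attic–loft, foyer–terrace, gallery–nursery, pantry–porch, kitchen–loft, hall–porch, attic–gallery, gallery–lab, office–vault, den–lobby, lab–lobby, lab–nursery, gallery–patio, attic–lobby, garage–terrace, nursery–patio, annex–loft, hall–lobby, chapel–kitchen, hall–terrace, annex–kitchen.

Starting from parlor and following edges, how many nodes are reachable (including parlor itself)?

BFS from parlor visits: parlor, gallery, porch, attic, lab, nursery, patio, hall, pantry, den, garage, lobby, loft, terrace, annex, workshop, foyer, kitchen, chapel
Reachable nodes: 19 of 21 total.

19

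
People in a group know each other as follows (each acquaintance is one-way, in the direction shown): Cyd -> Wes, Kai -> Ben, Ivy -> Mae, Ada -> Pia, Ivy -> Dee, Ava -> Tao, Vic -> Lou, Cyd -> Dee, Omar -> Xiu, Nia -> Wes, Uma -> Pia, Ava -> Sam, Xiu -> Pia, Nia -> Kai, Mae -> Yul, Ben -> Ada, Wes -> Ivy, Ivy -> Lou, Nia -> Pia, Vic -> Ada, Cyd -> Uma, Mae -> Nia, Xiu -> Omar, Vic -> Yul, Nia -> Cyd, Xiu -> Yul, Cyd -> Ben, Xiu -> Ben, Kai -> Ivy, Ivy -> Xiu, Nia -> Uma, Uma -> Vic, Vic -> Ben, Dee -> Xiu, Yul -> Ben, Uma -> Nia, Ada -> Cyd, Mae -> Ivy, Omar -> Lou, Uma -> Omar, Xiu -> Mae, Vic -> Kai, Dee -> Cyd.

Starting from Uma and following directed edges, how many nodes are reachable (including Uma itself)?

BFS from Uma visits: Uma, Nia, Omar, Pia, Vic, Cyd, Kai, Wes, Lou, Xiu, Ada, Ben, Yul, Dee, Ivy, Mae
Reachable nodes: 16 of 19 total.

16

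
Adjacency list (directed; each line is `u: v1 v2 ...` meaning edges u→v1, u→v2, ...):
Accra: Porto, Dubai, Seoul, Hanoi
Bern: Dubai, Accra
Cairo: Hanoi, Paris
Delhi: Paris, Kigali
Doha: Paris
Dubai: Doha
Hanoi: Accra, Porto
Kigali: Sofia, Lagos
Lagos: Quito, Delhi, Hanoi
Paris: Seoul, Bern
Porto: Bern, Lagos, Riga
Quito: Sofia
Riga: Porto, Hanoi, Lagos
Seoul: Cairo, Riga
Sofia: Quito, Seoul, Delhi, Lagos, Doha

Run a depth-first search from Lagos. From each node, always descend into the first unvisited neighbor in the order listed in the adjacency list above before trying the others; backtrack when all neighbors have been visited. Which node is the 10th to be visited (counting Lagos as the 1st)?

Dubai

Visit Lagos
Lagos → Quito
Quito → Sofia
Sofia → Seoul
Seoul → Cairo
Cairo → Hanoi
Hanoi → Accra
Accra → Porto
Porto → Bern
Bern → Dubai
Dubai → Doha
Doha → Paris
Porto → Riga
Sofia → Delhi
Delhi → Kigali

Visit order: Lagos, Quito, Sofia, Seoul, Cairo, Hanoi, Accra, Porto, Bern, Dubai, Doha, Paris, Riga, Delhi, Kigali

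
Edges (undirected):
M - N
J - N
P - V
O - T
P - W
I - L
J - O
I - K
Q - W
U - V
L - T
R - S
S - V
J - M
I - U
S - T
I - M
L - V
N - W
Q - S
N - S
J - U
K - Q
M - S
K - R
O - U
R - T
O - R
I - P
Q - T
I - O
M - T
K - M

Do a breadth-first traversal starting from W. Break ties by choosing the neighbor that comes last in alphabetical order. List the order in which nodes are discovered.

Visit W; enqueue Q, P, N → queue [Q, P, N]
Visit Q; enqueue T, S, K → queue [P, N, T, S, K]
Visit P; enqueue V, I → queue [N, T, S, K, V, I]
Visit N; enqueue M, J → queue [T, S, K, V, I, M, J]
Visit T; enqueue R, O, L → queue [S, K, V, I, M, J, R, O, L]
Visit S → queue [K, V, I, M, J, R, O, L]
Visit K → queue [V, I, M, J, R, O, L]
Visit V; enqueue U → queue [I, M, J, R, O, L, U]
Visit I → queue [M, J, R, O, L, U]
Visit M → queue [J, R, O, L, U]
Visit J → queue [R, O, L, U]
Visit R → queue [O, L, U]
Visit O → queue [L, U]
Visit L → queue [U]
Visit U → queue []

W, Q, P, N, T, S, K, V, I, M, J, R, O, L, U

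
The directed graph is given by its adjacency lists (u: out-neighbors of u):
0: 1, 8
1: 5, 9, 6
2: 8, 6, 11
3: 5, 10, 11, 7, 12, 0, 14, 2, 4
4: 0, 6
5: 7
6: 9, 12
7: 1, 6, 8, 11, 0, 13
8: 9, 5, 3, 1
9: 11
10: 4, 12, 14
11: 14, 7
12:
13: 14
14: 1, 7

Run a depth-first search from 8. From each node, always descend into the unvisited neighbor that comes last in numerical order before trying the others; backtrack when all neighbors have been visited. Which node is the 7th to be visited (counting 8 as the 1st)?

6

Visit 8
8 → 9
9 → 11
11 → 14
14 → 7
7 → 13
7 → 6
6 → 12
7 → 1
1 → 5
7 → 0
8 → 3
3 → 10
10 → 4
3 → 2

Visit order: 8, 9, 11, 14, 7, 13, 6, 12, 1, 5, 0, 3, 10, 4, 2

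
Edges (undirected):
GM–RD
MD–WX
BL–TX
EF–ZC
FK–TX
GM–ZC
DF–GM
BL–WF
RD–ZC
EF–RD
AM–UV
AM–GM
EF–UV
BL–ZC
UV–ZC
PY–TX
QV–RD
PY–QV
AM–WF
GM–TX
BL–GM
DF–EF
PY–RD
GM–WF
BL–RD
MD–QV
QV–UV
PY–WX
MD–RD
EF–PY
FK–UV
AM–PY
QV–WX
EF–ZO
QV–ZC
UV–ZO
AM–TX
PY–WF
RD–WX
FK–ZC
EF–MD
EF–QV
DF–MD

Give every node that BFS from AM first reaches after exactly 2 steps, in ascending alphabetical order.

BL, DF, EF, FK, QV, RD, WX, ZC, ZO

Level 0: AM
Level 1: GM, PY, TX, UV, WF
Level 2: BL, DF, EF, FK, QV, RD, WX, ZC, ZO
Level 3: MD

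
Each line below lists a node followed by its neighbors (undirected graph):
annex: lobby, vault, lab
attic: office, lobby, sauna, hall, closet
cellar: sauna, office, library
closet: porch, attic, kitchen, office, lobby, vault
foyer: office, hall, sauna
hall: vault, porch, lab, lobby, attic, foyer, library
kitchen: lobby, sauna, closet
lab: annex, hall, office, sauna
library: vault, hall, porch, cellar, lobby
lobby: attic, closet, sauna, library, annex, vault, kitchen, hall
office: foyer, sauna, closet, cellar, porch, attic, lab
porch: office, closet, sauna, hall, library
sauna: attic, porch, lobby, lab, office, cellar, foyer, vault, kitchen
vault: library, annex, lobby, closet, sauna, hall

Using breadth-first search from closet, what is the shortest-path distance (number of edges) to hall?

2

Level 0: closet
Level 1: attic, kitchen, lobby, office, porch, vault
Level 2: annex, cellar, foyer, hall, lab, library, sauna
hall first appears at level 2.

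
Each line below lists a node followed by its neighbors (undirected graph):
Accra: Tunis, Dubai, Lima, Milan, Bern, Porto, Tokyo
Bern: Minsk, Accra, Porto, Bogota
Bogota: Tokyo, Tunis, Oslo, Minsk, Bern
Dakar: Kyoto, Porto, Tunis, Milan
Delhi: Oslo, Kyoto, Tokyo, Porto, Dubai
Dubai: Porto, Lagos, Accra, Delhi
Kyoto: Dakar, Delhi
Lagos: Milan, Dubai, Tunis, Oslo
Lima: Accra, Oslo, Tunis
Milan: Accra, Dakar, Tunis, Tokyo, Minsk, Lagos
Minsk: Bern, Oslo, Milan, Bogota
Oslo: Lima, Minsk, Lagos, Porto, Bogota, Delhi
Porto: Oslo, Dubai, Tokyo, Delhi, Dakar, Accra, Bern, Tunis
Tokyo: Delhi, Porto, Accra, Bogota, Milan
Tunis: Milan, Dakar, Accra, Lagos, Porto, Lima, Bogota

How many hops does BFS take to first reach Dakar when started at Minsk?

Level 0: Minsk
Level 1: Bern, Bogota, Milan, Oslo
Level 2: Accra, Dakar, Delhi, Lagos, Lima, Porto, Tokyo, Tunis
Level 3: Dubai, Kyoto
Dakar first appears at level 2.

2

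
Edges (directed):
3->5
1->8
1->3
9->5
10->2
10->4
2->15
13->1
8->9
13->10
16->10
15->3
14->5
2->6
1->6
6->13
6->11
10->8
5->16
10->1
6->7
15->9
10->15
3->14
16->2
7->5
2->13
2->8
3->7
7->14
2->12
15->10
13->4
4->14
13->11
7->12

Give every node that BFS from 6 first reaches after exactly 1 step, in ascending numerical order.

7, 11, 13

Level 0: 6
Level 1: 7, 11, 13
Level 2: 1, 4, 5, 10, 12, 14
Level 3: 2, 3, 8, 15, 16
Level 4: 9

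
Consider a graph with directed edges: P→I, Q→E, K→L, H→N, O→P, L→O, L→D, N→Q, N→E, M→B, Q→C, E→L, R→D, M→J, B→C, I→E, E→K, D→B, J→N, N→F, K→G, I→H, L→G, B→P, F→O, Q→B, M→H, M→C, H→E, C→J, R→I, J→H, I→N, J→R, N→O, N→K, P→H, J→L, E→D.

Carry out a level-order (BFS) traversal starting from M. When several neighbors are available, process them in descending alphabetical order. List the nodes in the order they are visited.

M, J, H, C, B, R, N, L, E, P, I, D, Q, O, K, F, G

Visit M; enqueue J, H, C, B → queue [J, H, C, B]
Visit J; enqueue R, N, L → queue [H, C, B, R, N, L]
Visit H; enqueue E → queue [C, B, R, N, L, E]
Visit C → queue [B, R, N, L, E]
Visit B; enqueue P → queue [R, N, L, E, P]
Visit R; enqueue I, D → queue [N, L, E, P, I, D]
Visit N; enqueue Q, O, K, F → queue [L, E, P, I, D, Q, O, K, F]
Visit L; enqueue G → queue [E, P, I, D, Q, O, K, F, G]
Visit E → queue [P, I, D, Q, O, K, F, G]
Visit P → queue [I, D, Q, O, K, F, G]
Visit I → queue [D, Q, O, K, F, G]
Visit D → queue [Q, O, K, F, G]
Visit Q → queue [O, K, F, G]
Visit O → queue [K, F, G]
Visit K → queue [F, G]
Visit F → queue [G]
Visit G → queue []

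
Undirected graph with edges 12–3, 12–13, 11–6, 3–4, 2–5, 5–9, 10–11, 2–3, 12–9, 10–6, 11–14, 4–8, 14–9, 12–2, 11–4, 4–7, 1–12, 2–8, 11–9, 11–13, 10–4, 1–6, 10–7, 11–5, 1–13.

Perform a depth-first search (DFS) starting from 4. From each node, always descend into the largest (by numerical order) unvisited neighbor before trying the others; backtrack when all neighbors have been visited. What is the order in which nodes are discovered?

4 -> 11 -> 14 -> 9 -> 12 -> 13 -> 1 -> 6 -> 10 -> 7 -> 3 -> 2 -> 8 -> 5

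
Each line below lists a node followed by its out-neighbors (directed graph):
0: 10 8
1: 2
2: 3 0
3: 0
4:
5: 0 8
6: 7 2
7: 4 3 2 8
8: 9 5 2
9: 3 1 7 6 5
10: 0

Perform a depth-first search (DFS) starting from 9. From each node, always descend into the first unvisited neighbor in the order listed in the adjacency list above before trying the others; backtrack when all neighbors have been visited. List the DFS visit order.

9 -> 3 -> 0 -> 10 -> 8 -> 5 -> 2 -> 1 -> 7 -> 4 -> 6

Visit 9
9 → 3
3 → 0
0 → 10
0 → 8
8 → 5
8 → 2
9 → 1
9 → 7
7 → 4
9 → 6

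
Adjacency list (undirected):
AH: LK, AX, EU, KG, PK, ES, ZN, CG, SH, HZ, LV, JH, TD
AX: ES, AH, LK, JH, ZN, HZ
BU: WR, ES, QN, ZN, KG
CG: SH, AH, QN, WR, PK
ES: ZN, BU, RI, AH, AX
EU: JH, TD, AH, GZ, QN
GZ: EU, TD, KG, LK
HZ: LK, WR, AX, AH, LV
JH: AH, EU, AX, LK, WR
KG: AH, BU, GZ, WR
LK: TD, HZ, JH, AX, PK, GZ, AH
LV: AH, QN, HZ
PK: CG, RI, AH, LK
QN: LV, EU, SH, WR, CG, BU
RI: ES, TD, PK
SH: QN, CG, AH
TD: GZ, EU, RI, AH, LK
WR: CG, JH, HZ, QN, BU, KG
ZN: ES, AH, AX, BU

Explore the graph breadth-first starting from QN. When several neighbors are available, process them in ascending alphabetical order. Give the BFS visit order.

Visit QN; enqueue BU, CG, EU, LV, SH, WR → queue [BU, CG, EU, LV, SH, WR]
Visit BU; enqueue ES, KG, ZN → queue [CG, EU, LV, SH, WR, ES, KG, ZN]
Visit CG; enqueue AH, PK → queue [EU, LV, SH, WR, ES, KG, ZN, AH, PK]
Visit EU; enqueue GZ, JH, TD → queue [LV, SH, WR, ES, KG, ZN, AH, PK, GZ, JH, TD]
Visit LV; enqueue HZ → queue [SH, WR, ES, KG, ZN, AH, PK, GZ, JH, TD, HZ]
Visit SH → queue [WR, ES, KG, ZN, AH, PK, GZ, JH, TD, HZ]
Visit WR → queue [ES, KG, ZN, AH, PK, GZ, JH, TD, HZ]
Visit ES; enqueue AX, RI → queue [KG, ZN, AH, PK, GZ, JH, TD, HZ, AX, RI]
Visit KG → queue [ZN, AH, PK, GZ, JH, TD, HZ, AX, RI]
Visit ZN → queue [AH, PK, GZ, JH, TD, HZ, AX, RI]
Visit AH; enqueue LK → queue [PK, GZ, JH, TD, HZ, AX, RI, LK]
Visit PK → queue [GZ, JH, TD, HZ, AX, RI, LK]
Visit GZ → queue [JH, TD, HZ, AX, RI, LK]
Visit JH → queue [TD, HZ, AX, RI, LK]
Visit TD → queue [HZ, AX, RI, LK]
Visit HZ → queue [AX, RI, LK]
Visit AX → queue [RI, LK]
Visit RI → queue [LK]
Visit LK → queue []

QN, BU, CG, EU, LV, SH, WR, ES, KG, ZN, AH, PK, GZ, JH, TD, HZ, AX, RI, LK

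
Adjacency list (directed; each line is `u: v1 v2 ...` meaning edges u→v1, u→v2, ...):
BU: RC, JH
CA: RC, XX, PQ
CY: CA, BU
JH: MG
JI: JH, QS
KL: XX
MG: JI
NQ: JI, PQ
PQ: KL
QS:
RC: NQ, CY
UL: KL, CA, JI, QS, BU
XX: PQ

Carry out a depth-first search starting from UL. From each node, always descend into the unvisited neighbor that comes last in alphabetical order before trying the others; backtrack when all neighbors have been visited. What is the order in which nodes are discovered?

UL, QS, KL, XX, PQ, JI, JH, MG, CA, RC, NQ, CY, BU

Visit UL
UL → QS
UL → KL
KL → XX
XX → PQ
UL → JI
JI → JH
JH → MG
UL → CA
CA → RC
RC → NQ
RC → CY
CY → BU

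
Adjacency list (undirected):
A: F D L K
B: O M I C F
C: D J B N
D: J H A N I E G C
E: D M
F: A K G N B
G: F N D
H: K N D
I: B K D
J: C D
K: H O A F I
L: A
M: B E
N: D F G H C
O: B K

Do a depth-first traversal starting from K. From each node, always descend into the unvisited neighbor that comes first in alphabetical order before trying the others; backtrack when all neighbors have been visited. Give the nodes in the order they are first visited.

K, A, D, C, B, F, G, N, H, I, M, E, O, J, L

Visit K
K → A
A → D
D → C
C → B
B → F
F → G
G → N
N → H
B → I
B → M
M → E
B → O
C → J
A → L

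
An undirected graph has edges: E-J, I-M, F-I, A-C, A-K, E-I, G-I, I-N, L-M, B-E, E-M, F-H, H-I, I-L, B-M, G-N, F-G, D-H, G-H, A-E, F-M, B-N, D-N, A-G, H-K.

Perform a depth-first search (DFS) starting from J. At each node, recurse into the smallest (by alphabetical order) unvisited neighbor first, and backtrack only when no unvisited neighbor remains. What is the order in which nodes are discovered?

J, E, A, C, G, F, H, D, N, B, M, I, L, K

Visit J
J → E
E → A
A → C
A → G
G → F
F → H
H → D
D → N
N → B
B → M
M → I
I → L
H → K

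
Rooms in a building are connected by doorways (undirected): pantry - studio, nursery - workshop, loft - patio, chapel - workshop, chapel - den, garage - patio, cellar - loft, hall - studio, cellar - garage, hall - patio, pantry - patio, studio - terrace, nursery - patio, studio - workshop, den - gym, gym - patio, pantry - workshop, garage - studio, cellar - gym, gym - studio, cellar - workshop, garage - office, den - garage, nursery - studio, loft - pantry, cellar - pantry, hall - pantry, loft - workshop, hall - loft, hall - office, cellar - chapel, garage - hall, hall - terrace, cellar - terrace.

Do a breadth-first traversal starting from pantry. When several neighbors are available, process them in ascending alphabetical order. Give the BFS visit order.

pantry, cellar, hall, loft, patio, studio, workshop, chapel, garage, gym, terrace, office, nursery, den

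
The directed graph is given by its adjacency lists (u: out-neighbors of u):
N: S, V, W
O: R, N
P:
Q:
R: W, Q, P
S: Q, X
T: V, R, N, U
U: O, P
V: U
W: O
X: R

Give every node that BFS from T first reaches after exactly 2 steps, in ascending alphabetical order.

O, P, Q, S, W

Level 0: T
Level 1: N, R, U, V
Level 2: O, P, Q, S, W
Level 3: X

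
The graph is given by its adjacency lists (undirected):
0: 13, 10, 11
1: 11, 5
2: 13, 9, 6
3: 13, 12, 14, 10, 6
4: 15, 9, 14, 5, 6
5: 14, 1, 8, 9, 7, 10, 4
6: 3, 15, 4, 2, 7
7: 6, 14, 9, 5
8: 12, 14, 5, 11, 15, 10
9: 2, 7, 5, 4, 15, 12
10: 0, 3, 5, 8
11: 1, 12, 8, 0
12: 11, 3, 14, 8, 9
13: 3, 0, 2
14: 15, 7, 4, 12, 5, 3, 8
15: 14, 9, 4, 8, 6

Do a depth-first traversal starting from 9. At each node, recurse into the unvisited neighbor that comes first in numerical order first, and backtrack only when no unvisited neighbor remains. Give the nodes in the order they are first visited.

9, 2, 6, 3, 10, 0, 11, 1, 5, 4, 14, 7, 8, 12, 15, 13

Visit 9
9 → 2
2 → 6
6 → 3
3 → 10
10 → 0
0 → 11
11 → 1
1 → 5
5 → 4
4 → 14
14 → 7
14 → 8
8 → 12
8 → 15
0 → 13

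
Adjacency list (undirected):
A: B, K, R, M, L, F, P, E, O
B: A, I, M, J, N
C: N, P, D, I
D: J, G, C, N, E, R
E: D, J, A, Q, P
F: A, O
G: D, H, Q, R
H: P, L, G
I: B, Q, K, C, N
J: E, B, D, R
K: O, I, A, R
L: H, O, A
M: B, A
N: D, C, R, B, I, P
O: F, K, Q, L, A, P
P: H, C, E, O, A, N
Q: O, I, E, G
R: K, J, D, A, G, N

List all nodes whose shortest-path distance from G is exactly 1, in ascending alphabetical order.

D, H, Q, R

Level 0: G
Level 1: D, H, Q, R
Level 2: A, C, E, I, J, K, L, N, O, P
Level 3: B, F, M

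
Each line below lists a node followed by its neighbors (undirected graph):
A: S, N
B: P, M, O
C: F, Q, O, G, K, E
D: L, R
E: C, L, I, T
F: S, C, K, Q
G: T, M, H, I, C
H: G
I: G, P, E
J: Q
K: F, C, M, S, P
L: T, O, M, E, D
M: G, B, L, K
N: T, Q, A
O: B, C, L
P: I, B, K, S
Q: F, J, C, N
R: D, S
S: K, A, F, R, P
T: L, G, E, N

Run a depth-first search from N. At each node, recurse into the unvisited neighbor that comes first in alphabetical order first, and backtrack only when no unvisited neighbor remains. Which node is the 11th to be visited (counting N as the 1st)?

B

Visit N
N → A
A → S
S → F
F → C
C → E
E → I
I → G
G → H
G → M
M → B
B → O
O → L
L → D
D → R
L → T
B → P
P → K
C → Q
Q → J

Visit order: N, A, S, F, C, E, I, G, H, M, B, O, L, D, R, T, P, K, Q, J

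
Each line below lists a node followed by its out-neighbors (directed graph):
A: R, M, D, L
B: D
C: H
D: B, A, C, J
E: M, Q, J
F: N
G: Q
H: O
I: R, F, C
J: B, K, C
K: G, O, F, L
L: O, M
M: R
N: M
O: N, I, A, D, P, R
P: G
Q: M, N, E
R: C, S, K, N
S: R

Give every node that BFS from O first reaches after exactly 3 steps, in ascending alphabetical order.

H, Q

Level 0: O
Level 1: A, D, I, N, P, R
Level 2: B, C, F, G, J, K, L, M, S
Level 3: H, Q
Level 4: E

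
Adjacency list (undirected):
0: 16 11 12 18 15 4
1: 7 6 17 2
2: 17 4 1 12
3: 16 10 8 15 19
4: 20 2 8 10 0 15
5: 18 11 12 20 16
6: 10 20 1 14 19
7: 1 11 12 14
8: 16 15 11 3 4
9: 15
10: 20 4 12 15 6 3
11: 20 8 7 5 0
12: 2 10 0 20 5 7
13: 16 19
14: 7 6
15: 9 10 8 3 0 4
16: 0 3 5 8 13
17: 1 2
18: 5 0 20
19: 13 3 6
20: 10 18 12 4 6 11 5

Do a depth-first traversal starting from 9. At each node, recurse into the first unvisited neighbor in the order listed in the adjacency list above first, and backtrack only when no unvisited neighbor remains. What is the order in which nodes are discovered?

9, 15, 10, 20, 18, 5, 11, 8, 16, 0, 12, 2, 17, 1, 7, 14, 6, 19, 13, 3, 4

Visit 9
9 → 15
15 → 10
10 → 20
20 → 18
18 → 5
5 → 11
11 → 8
8 → 16
16 → 0
0 → 12
12 → 2
2 → 17
17 → 1
1 → 7
7 → 14
14 → 6
6 → 19
19 → 13
19 → 3
2 → 4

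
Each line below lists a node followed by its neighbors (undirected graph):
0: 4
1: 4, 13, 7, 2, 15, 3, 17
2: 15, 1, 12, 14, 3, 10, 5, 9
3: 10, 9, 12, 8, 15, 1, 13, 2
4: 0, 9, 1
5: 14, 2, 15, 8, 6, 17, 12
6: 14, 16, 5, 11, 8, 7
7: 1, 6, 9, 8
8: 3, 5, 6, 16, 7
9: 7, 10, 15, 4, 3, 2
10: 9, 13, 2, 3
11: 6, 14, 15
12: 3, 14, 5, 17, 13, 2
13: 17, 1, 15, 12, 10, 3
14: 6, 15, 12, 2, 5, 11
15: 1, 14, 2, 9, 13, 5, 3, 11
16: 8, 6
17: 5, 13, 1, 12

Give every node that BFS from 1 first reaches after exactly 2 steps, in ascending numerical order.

0, 5, 6, 8, 9, 10, 11, 12, 14

Level 0: 1
Level 1: 2, 3, 4, 7, 13, 15, 17
Level 2: 0, 5, 6, 8, 9, 10, 11, 12, 14
Level 3: 16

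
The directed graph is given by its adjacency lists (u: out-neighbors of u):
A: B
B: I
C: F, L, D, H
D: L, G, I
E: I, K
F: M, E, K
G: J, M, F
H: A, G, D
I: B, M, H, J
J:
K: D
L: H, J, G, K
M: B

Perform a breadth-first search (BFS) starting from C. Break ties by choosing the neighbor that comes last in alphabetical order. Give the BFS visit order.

Visit C; enqueue L, H, F, D → queue [L, H, F, D]
Visit L; enqueue K, J, G → queue [H, F, D, K, J, G]
Visit H; enqueue A → queue [F, D, K, J, G, A]
Visit F; enqueue M, E → queue [D, K, J, G, A, M, E]
Visit D; enqueue I → queue [K, J, G, A, M, E, I]
Visit K → queue [J, G, A, M, E, I]
Visit J → queue [G, A, M, E, I]
Visit G → queue [A, M, E, I]
Visit A; enqueue B → queue [M, E, I, B]
Visit M → queue [E, I, B]
Visit E → queue [I, B]
Visit I → queue [B]
Visit B → queue []

C L H F D K J G A M E I B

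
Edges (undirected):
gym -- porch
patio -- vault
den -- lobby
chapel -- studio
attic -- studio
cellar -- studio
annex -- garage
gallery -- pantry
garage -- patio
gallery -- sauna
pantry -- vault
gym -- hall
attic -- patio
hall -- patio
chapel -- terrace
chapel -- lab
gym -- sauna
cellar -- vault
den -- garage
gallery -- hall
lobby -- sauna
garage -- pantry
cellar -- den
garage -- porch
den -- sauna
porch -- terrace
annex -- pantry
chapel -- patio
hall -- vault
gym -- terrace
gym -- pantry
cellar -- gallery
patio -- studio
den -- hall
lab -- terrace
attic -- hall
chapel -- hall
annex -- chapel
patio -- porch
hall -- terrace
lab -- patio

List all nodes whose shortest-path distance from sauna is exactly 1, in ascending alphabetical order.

Level 0: sauna
Level 1: den, gallery, gym, lobby
Level 2: cellar, garage, hall, pantry, porch, terrace
Level 3: annex, attic, chapel, lab, patio, studio, vault

den, gallery, gym, lobby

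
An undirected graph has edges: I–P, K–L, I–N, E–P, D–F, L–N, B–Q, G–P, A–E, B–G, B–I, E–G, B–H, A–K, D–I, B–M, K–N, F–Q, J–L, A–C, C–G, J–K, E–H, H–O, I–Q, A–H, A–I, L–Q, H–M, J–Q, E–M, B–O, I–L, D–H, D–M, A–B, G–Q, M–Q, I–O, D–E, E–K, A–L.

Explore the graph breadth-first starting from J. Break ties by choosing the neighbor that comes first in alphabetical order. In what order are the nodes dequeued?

J K L Q A E N I B F G M C H D P O

Visit J; enqueue K, L, Q → queue [K, L, Q]
Visit K; enqueue A, E, N → queue [L, Q, A, E, N]
Visit L; enqueue I → queue [Q, A, E, N, I]
Visit Q; enqueue B, F, G, M → queue [A, E, N, I, B, F, G, M]
Visit A; enqueue C, H → queue [E, N, I, B, F, G, M, C, H]
Visit E; enqueue D, P → queue [N, I, B, F, G, M, C, H, D, P]
Visit N → queue [I, B, F, G, M, C, H, D, P]
Visit I; enqueue O → queue [B, F, G, M, C, H, D, P, O]
Visit B → queue [F, G, M, C, H, D, P, O]
Visit F → queue [G, M, C, H, D, P, O]
Visit G → queue [M, C, H, D, P, O]
Visit M → queue [C, H, D, P, O]
Visit C → queue [H, D, P, O]
Visit H → queue [D, P, O]
Visit D → queue [P, O]
Visit P → queue [O]
Visit O → queue []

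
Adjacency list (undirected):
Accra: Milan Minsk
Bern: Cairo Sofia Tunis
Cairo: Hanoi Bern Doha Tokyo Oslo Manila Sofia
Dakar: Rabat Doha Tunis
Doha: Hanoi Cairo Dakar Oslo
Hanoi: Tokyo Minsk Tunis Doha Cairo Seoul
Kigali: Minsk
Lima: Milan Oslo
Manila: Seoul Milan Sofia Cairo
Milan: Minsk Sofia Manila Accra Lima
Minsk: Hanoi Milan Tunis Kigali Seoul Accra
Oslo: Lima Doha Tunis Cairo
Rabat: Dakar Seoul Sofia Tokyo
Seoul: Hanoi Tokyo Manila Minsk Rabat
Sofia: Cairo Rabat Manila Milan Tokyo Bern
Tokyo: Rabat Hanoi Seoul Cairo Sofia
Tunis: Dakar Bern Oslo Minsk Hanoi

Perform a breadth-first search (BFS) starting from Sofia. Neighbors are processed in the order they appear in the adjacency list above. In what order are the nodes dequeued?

Sofia, Cairo, Rabat, Manila, Milan, Tokyo, Bern, Hanoi, Doha, Oslo, Dakar, Seoul, Minsk, Accra, Lima, Tunis, Kigali

Visit Sofia; enqueue Cairo, Rabat, Manila, Milan, Tokyo, Bern → queue [Cairo, Rabat, Manila, Milan, Tokyo, Bern]
Visit Cairo; enqueue Hanoi, Doha, Oslo → queue [Rabat, Manila, Milan, Tokyo, Bern, Hanoi, Doha, Oslo]
Visit Rabat; enqueue Dakar, Seoul → queue [Manila, Milan, Tokyo, Bern, Hanoi, Doha, Oslo, Dakar, Seoul]
Visit Manila → queue [Milan, Tokyo, Bern, Hanoi, Doha, Oslo, Dakar, Seoul]
Visit Milan; enqueue Minsk, Accra, Lima → queue [Tokyo, Bern, Hanoi, Doha, Oslo, Dakar, Seoul, Minsk, Accra, Lima]
Visit Tokyo → queue [Bern, Hanoi, Doha, Oslo, Dakar, Seoul, Minsk, Accra, Lima]
Visit Bern; enqueue Tunis → queue [Hanoi, Doha, Oslo, Dakar, Seoul, Minsk, Accra, Lima, Tunis]
Visit Hanoi → queue [Doha, Oslo, Dakar, Seoul, Minsk, Accra, Lima, Tunis]
Visit Doha → queue [Oslo, Dakar, Seoul, Minsk, Accra, Lima, Tunis]
Visit Oslo → queue [Dakar, Seoul, Minsk, Accra, Lima, Tunis]
Visit Dakar → queue [Seoul, Minsk, Accra, Lima, Tunis]
Visit Seoul → queue [Minsk, Accra, Lima, Tunis]
Visit Minsk; enqueue Kigali → queue [Accra, Lima, Tunis, Kigali]
Visit Accra → queue [Lima, Tunis, Kigali]
Visit Lima → queue [Tunis, Kigali]
Visit Tunis → queue [Kigali]
Visit Kigali → queue []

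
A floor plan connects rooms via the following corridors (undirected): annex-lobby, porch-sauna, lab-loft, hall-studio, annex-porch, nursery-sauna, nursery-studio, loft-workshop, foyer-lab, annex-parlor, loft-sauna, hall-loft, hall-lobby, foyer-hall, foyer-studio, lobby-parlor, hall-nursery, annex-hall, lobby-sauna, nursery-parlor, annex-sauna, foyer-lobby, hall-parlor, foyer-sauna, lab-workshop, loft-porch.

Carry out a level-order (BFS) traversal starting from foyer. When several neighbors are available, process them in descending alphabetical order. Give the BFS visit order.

Visit foyer; enqueue studio, sauna, lobby, lab, hall → queue [studio, sauna, lobby, lab, hall]
Visit studio; enqueue nursery → queue [sauna, lobby, lab, hall, nursery]
Visit sauna; enqueue porch, loft, annex → queue [lobby, lab, hall, nursery, porch, loft, annex]
Visit lobby; enqueue parlor → queue [lab, hall, nursery, porch, loft, annex, parlor]
Visit lab; enqueue workshop → queue [hall, nursery, porch, loft, annex, parlor, workshop]
Visit hall → queue [nursery, porch, loft, annex, parlor, workshop]
Visit nursery → queue [porch, loft, annex, parlor, workshop]
Visit porch → queue [loft, annex, parlor, workshop]
Visit loft → queue [annex, parlor, workshop]
Visit annex → queue [parlor, workshop]
Visit parlor → queue [workshop]
Visit workshop → queue []

foyer, studio, sauna, lobby, lab, hall, nursery, porch, loft, annex, parlor, workshop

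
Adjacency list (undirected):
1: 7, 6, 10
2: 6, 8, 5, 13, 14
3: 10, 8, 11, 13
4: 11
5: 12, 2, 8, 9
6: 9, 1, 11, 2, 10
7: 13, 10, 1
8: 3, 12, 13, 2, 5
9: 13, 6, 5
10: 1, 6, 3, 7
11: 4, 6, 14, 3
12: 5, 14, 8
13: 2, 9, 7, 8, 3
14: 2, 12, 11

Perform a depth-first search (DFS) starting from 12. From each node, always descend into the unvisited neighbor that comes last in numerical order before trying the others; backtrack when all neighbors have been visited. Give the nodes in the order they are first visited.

Visit 12
12 → 14
14 → 11
11 → 6
6 → 10
10 → 7
7 → 13
13 → 9
9 → 5
5 → 8
8 → 3
8 → 2
7 → 1
11 → 4

12, 14, 11, 6, 10, 7, 13, 9, 5, 8, 3, 2, 1, 4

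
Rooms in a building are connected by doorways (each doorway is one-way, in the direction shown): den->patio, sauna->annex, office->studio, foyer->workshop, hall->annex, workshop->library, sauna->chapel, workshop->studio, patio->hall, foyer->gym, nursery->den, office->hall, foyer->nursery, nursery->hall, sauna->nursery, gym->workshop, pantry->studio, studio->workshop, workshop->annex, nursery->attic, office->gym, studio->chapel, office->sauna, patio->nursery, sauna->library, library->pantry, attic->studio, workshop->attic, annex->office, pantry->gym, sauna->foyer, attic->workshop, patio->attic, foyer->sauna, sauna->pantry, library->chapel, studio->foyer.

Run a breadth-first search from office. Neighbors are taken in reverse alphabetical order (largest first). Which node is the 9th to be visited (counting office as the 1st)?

Visit office; enqueue studio, sauna, hall, gym → queue [studio, sauna, hall, gym]
Visit studio; enqueue workshop, foyer, chapel → queue [sauna, hall, gym, workshop, foyer, chapel]
Visit sauna; enqueue pantry, nursery, library, annex → queue [hall, gym, workshop, foyer, chapel, pantry, nursery, library, annex]
Visit hall → queue [gym, workshop, foyer, chapel, pantry, nursery, library, annex]
Visit gym → queue [workshop, foyer, chapel, pantry, nursery, library, annex]
Visit workshop; enqueue attic → queue [foyer, chapel, pantry, nursery, library, annex, attic]
Visit foyer → queue [chapel, pantry, nursery, library, annex, attic]
Visit chapel → queue [pantry, nursery, library, annex, attic]
Visit pantry → queue [nursery, library, annex, attic]
Visit nursery; enqueue den → queue [library, annex, attic, den]
Visit library → queue [annex, attic, den]
Visit annex → queue [attic, den]
Visit attic → queue [den]
Visit den; enqueue patio → queue [patio]
Visit patio → queue []

Visit order: office, studio, sauna, hall, gym, workshop, foyer, chapel, pantry, nursery, library, annex, attic, den, patio

pantry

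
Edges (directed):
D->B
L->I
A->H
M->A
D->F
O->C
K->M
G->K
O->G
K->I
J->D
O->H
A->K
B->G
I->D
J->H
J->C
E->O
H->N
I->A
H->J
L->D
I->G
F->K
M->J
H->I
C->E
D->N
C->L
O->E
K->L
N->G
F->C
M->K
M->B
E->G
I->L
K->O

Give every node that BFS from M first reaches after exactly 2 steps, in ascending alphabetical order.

Level 0: M
Level 1: A, B, J, K
Level 2: C, D, G, H, I, L, O
Level 3: E, F, N

C, D, G, H, I, L, O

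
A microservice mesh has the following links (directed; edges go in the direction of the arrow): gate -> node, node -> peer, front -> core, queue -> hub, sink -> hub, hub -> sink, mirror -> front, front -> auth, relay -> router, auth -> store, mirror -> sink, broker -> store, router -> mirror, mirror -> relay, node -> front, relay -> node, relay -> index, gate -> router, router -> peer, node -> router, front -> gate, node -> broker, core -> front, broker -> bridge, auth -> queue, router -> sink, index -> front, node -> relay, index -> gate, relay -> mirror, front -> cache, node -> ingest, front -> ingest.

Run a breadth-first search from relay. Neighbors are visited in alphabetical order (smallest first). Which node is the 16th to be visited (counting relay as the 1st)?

Visit relay; enqueue index, mirror, node, router → queue [index, mirror, node, router]
Visit index; enqueue front, gate → queue [mirror, node, router, front, gate]
Visit mirror; enqueue sink → queue [node, router, front, gate, sink]
Visit node; enqueue broker, ingest, peer → queue [router, front, gate, sink, broker, ingest, peer]
Visit router → queue [front, gate, sink, broker, ingest, peer]
Visit front; enqueue auth, cache, core → queue [gate, sink, broker, ingest, peer, auth, cache, core]
Visit gate → queue [sink, broker, ingest, peer, auth, cache, core]
Visit sink; enqueue hub → queue [broker, ingest, peer, auth, cache, core, hub]
Visit broker; enqueue bridge, store → queue [ingest, peer, auth, cache, core, hub, bridge, store]
Visit ingest → queue [peer, auth, cache, core, hub, bridge, store]
Visit peer → queue [auth, cache, core, hub, bridge, store]
Visit auth; enqueue queue → queue [cache, core, hub, bridge, store, queue]
Visit cache → queue [core, hub, bridge, store, queue]
Visit core → queue [hub, bridge, store, queue]
Visit hub → queue [bridge, store, queue]
Visit bridge → queue [store, queue]
Visit store → queue [queue]
Visit queue → queue []

Visit order: relay, index, mirror, node, router, front, gate, sink, broker, ingest, peer, auth, cache, core, hub, bridge, store, queue

bridge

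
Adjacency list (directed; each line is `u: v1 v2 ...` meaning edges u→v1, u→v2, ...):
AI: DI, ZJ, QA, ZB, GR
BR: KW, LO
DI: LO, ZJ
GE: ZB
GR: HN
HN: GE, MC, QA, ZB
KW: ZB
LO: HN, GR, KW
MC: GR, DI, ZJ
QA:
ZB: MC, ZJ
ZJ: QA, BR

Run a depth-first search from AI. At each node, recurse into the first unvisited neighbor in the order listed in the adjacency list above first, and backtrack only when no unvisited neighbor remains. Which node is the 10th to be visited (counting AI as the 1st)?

Visit AI
AI → DI
DI → LO
LO → HN
HN → GE
GE → ZB
ZB → MC
MC → GR
MC → ZJ
ZJ → QA
ZJ → BR
BR → KW

Visit order: AI, DI, LO, HN, GE, ZB, MC, GR, ZJ, QA, BR, KW

QA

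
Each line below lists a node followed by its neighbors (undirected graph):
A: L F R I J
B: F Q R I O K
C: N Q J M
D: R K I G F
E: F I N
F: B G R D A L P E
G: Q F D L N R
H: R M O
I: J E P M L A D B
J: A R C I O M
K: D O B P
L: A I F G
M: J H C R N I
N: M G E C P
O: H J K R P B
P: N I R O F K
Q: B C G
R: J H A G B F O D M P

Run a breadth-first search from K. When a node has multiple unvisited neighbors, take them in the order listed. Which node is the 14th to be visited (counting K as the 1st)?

Visit K; enqueue D, O, B, P → queue [D, O, B, P]
Visit D; enqueue R, I, G, F → queue [O, B, P, R, I, G, F]
Visit O; enqueue H, J → queue [B, P, R, I, G, F, H, J]
Visit B; enqueue Q → queue [P, R, I, G, F, H, J, Q]
Visit P; enqueue N → queue [R, I, G, F, H, J, Q, N]
Visit R; enqueue A, M → queue [I, G, F, H, J, Q, N, A, M]
Visit I; enqueue E, L → queue [G, F, H, J, Q, N, A, M, E, L]
Visit G → queue [F, H, J, Q, N, A, M, E, L]
Visit F → queue [H, J, Q, N, A, M, E, L]
Visit H → queue [J, Q, N, A, M, E, L]
Visit J; enqueue C → queue [Q, N, A, M, E, L, C]
Visit Q → queue [N, A, M, E, L, C]
Visit N → queue [A, M, E, L, C]
Visit A → queue [M, E, L, C]
Visit M → queue [E, L, C]
Visit E → queue [L, C]
Visit L → queue [C]
Visit C → queue []

Visit order: K, D, O, B, P, R, I, G, F, H, J, Q, N, A, M, E, L, C

A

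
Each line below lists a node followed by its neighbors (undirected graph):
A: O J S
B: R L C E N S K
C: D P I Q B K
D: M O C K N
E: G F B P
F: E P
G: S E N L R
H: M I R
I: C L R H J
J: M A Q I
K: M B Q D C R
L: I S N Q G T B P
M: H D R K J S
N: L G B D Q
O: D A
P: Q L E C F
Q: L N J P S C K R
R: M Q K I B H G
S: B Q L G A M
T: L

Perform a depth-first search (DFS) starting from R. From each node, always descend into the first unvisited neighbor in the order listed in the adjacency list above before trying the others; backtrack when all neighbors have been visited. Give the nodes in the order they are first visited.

R → M → H → I → C → D → O → A → J → Q → L → S → B → E → G → N → F → P → K → T

Visit R
R → M
M → H
H → I
I → C
C → D
D → O
O → A
A → J
J → Q
Q → L
L → S
S → B
B → E
E → G
G → N
E → F
F → P
B → K
L → T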